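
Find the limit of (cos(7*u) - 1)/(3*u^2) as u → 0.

-49/6

Direct substitution gives 0/0.
Apply L'Hôpital: lim (-7*sin(7*u))/(6*u), still 0/0.
After 2 applications of L'Hôpital's rule the quotient is (-49*cos(7*u))/(6); substituting u = 0 gives -49/6.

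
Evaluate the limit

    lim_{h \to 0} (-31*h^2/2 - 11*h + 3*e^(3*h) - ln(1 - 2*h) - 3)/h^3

97/6

Substitution gives 0/0 (the numerator vanishes to order 3).
Expand each term to order h^3: the coefficient of h^3 in 3·e^(3h) is 27/2 and in −ln(1 - 2h) is 8/3.
Lower-order terms cancel with the polynomial part, so the numerator is (97/6)·h^3 + o(h^3), and the limit is (97/6)/(1) = 97/6.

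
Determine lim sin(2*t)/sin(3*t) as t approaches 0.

Substitution gives 0/0.
Divide numerator and denominator by t: sin(2t)/t → 2 and sin(3t)/t → 3, so the limit is 1·2/3 = 2/3.

2/3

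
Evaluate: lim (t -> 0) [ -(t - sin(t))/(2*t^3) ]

-1/12

Direct substitution gives 0/0.
Apply L'Hôpital: lim (1 - cos(t))/(-6*t^2), still 0/0.
Apply L'Hôpital: lim (sin(t))/(-12*t), still 0/0.
After 3 applications of L'Hôpital's rule the quotient is (cos(t))/(-12); substituting t = 0 gives -1/12.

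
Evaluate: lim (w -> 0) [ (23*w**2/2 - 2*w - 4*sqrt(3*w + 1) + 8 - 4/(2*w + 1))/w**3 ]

Substitution gives 0/0 (the numerator vanishes to order 3).
Expand each term to order w^3: the coefficient of w^3 in -4·√(1 + 3w) is -27/4 and in -4·1/(1 + 2w) is 32.
Lower-order terms cancel with the polynomial part, so the numerator is (101/4)·w^3 + o(w^3), and the limit is (101/4)/(1) = 101/4.

101/4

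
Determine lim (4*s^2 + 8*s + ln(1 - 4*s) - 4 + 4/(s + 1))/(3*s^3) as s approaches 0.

-76/9

Substitution gives 0/0 (the numerator vanishes to order 3).
Expand each term to order s^3: the coefficient of s^3 in 4·1/(1 + s) is -4 and in ln(1 - 4s) is -64/3.
Lower-order terms cancel with the polynomial part, so the numerator is (-76/3)·s^3 + o(s^3), and the limit is (-76/3)/(3) = -76/9.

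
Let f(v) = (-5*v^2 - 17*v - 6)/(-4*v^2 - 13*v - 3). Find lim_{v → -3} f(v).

13/11

At v = -3 both the top and bottom vanish — a removable singularity. Factoring out (v + 3) from each leaves (-5*v - 2)/(-4*v - 1), which at v = -3 equals 13/11.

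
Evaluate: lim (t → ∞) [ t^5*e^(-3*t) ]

Write as t^5/e^{3t}, an ∞/∞ form.
Exponential growth dominates any polynomial, so repeated L'Hôpital (or the standard result) gives 0.

0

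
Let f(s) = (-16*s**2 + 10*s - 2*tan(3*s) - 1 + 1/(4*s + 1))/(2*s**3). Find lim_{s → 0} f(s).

Substitution gives 0/0 (the numerator vanishes to order 3).
Expand each term to order s^3: the coefficient of s^3 in 1/(1 + 4s) is -64 and in -2·tan(3s) is -18.
Lower-order terms cancel with the polynomial part, so the numerator is (-82)·s^3 + o(s^3), and the limit is (-82)/(2) = -41.

-41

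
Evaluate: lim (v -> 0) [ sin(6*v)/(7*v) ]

Substitution gives 0/0.
Write it as (6/7)·sin(6v)/(6v); since sin(u)/u → 1, the limit is 6/7.

6/7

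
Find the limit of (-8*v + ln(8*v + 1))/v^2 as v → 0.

Direct substitution gives 0/0.
Apply L'Hôpital: lim (-8 + 8/(8*v + 1))/(2*v), still 0/0.
After 2 applications of L'Hôpital's rule the quotient is (-64/(8*v + 1)^2)/(2); substituting v = 0 gives -32.

-32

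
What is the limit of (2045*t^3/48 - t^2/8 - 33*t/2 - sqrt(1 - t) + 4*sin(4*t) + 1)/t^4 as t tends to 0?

Substitution gives 0/0 (the numerator vanishes to order 4).
Expand each term to order t^4: the coefficient of t^4 in −√(1 - t) is 5/128 and in 4·sin(4t) is 0.
Lower-order terms cancel with the polynomial part, so the numerator is (5/128)·t^4 + o(t^4), and the limit is (5/128)/(1) = 5/128.

5/128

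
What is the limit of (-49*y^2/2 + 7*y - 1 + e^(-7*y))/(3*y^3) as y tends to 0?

Direct substitution gives 0/0.
Apply L'Hôpital: lim (-49*y + 7 - 7*e^(-7*y))/(9*y^2), still 0/0.
Apply L'Hôpital: lim (-49 + 49*e^(-7*y))/(18*y), still 0/0.
After 3 applications of L'Hôpital's rule the quotient is (-343*e^(-7*y))/(18); substituting y = 0 gives -343/18.

-343/18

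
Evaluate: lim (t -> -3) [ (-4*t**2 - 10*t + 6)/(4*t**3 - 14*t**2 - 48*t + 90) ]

Since t = -3 makes numerator and denominator zero, (t + 3) divides both.
Cancelling it gives (2 - 4*t)/(4*t^2 - 26*t + 30); now plug in t = -3 to get 7/72.

7/72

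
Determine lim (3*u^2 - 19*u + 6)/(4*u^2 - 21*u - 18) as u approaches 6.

17/27

At u = 6 both the top and bottom vanish — a removable singularity. Factoring out (u - 6) from each leaves (3*u - 1)/(4*u + 3), which at u = 6 equals 17/27.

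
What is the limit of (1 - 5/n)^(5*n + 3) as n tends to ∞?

e^(-25)

The base → 1 and the exponent → ∞: a 1^∞ form.
Take logarithms: (5n + 3)·ln(1 - 5/n). Since ln(1+u) ~ u for small u, this behaves like (5n)·(-5/n) → -25.
So the limit is e^(-25).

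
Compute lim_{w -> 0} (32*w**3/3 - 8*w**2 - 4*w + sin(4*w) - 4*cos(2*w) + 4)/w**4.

-8/3

Substitution gives 0/0 (the numerator vanishes to order 4).
Expand each term to order w^4: the coefficient of w^4 in sin(4w) is 0 and in -4·cos(2w) is -8/3.
Lower-order terms cancel with the polynomial part, so the numerator is (-8/3)·w^4 + o(w^4), and the limit is (-8/3)/(1) = -8/3.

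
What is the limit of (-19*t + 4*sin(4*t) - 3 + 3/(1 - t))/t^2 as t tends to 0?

3

Substitution gives 0/0; apply L'Hôpital's rule 2 times.
After differentiating numerator and denominator 2 times the quotient is (-64*sin(4*t) - 6/(t - 1)^3)/(2); at t = 0 this is 3.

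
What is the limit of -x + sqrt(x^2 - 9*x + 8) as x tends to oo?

-9/2

This has the form ∞ − ∞. Multiply and divide by the conjugate √(x^2 - 9*x + 8) + x.
That gives (-9x + 8) / (√(x^2 - 9*x + 8) + x).
Divide numerator and denominator by x: the limit is -9/(2·1) = -9/2.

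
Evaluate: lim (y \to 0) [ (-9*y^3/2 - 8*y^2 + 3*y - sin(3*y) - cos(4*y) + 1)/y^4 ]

Substitution gives 0/0 (the numerator vanishes to order 4).
Expand each term to order y^4: the coefficient of y^4 in −sin(3y) is 0 and in −cos(4y) is -32/3.
Lower-order terms cancel with the polynomial part, so the numerator is (-32/3)·y^4 + o(y^4), and the limit is (-32/3)/(1) = -32/3.

-32/3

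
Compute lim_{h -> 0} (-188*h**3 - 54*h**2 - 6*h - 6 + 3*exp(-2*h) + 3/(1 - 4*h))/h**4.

770

Substitution gives 0/0; apply L'Hôpital's rule 4 times.
After differentiating numerator and denominator 4 times the quotient is (48*e^(-2*h) - 18432/(4*h - 1)^5)/(24); at h = 0 this is 770.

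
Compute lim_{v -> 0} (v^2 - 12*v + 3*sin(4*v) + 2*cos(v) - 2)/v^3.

Substitution gives 0/0; apply L'Hôpital's rule 3 times.
After differentiating numerator and denominator 3 times the quotient is (2*sin(v) - 192*cos(4*v))/(6); at v = 0 this is -32.

-32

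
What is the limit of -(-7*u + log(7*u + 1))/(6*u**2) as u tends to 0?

49/12

Direct substitution gives 0/0.
Apply L'Hôpital: lim (-7 + 7/(7*u + 1))/(-12*u), still 0/0.
After 2 applications of L'Hôpital's rule the quotient is (-49/(7*u + 1)^2)/(-12); substituting u = 0 gives 49/12.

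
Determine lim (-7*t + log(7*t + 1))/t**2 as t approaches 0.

Direct substitution gives 0/0.
Apply L'Hôpital: lim (-7 + 7/(7*t + 1))/(2*t), still 0/0.
After 2 applications of L'Hôpital's rule the quotient is (-49/(7*t + 1)^2)/(2); substituting t = 0 gives -49/2.

-49/2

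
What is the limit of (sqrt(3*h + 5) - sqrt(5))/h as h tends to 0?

A 0/0 form; rationalise with √(5 + 3h) + √5. This collapses the numerator to 3h, leaving 3/(√(5 + 3h) + √5) → 3/(2√5) = 3*√(5)/10.

3*√(5)/10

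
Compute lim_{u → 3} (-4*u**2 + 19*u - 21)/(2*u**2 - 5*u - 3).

At u = 3 both the top and bottom vanish — a removable singularity. Factoring out (u - 3) from each leaves (7 - 4*u)/(2*u + 1), which at u = 3 equals -5/7.

-5/7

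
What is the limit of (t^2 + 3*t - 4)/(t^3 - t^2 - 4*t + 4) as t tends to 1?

-5/3

Direct substitution gives 0/0, so factor. Both numerator and denominator have (t - 1) as a factor.
After cancelling, the expression reduces to (t + 4)/(t^2 - 4).
Substituting t = 1 gives -5/3.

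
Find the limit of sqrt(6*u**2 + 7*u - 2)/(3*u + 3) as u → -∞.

-√(6)/3

For large |u|, √(6*u^2 + 7*u - 2) ≈ √6·|u| and the denominator ≈ 3u.
Since u → −∞, |u| = −u, giving −√6/(3) = -√(6)/3.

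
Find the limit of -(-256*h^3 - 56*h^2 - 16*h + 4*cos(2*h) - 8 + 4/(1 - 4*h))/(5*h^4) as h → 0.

Substitution gives 0/0 (the numerator vanishes to order 4).
Expand each term to order h^4: the coefficient of h^4 in 4·1/(1 - 4h) is 1024 and in 4·cos(2h) is 8/3.
Lower-order terms cancel with the polynomial part, so the numerator is (3080/3)·h^4 + o(h^4), and the limit is (3080/3)/(-5) = -616/3.

-616/3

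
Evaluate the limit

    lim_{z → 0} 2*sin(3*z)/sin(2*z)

3

Substitution gives 0/0.
Divide numerator and denominator by z: sin(3z)/z → 3 and sin(2z)/z → 2, so the limit is 2·3/2 = 3.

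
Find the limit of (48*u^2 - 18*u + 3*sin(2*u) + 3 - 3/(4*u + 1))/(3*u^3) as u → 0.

188/3

Substitution gives 0/0; apply L'Hôpital's rule 3 times.
After differentiating numerator and denominator 3 times the quotient is (-24*cos(2*u) + 1152/(4*u + 1)^4)/(18); at u = 0 this is 188/3.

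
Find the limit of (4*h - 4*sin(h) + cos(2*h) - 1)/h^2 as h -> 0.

-2

Substitution gives 0/0; apply L'Hôpital's rule 2 times.
After differentiating numerator and denominator 2 times the quotient is (4*sin(h) - 4*cos(2*h))/(2); at h = 0 this is -2.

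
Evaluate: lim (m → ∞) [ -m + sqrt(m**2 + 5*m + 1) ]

5/2

An ∞ − ∞ form. Rationalising with the conjugate, the difference becomes (5m + 1) / (√(m^2 + 5*m + 1) + m).
For large m the denominator behaves like 2·m, so the quotient tends to 5/2 = 5/2.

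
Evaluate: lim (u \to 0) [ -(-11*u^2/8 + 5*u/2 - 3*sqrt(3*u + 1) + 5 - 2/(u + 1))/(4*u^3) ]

Substitution gives 0/0 (the numerator vanishes to order 3).
Expand each term to order u^3: the coefficient of u^3 in -3·√(1 + 3u) is -81/16 and in -2·1/(1 + u) is 2.
Lower-order terms cancel with the polynomial part, so the numerator is (-49/16)·u^3 + o(u^3), and the limit is (-49/16)/(-4) = 49/64.

49/64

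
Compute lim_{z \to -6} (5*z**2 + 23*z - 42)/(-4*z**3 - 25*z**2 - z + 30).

37/133

At z = -6 both the top and bottom vanish — a removable singularity. Factoring out (z + 6) from each leaves (5*z - 7)/(-4*z^2 - z + 5), which at z = -6 equals 37/133.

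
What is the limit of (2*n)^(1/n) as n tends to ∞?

Base → ∞ and exponent → 0: an ∞^0 form.
Take logs: (1/n)·ln(2·n^1) = (ln 2 + 1·ln n)/n → 0.
So the limit is e^0 = 1.

1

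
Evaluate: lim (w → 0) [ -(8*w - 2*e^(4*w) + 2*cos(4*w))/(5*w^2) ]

Substitution gives 0/0; apply L'Hôpital's rule 2 times.
After differentiating numerator and denominator 2 times the quotient is (-32*e^(4*w) - 32*cos(4*w))/(-10); at w = 0 this is 32/5.

32/5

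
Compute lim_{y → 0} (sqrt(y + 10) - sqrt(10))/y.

Substitution gives 0/0. Multiply numerator and denominator by the conjugate √(10 + y) + √10.
The numerator becomes (10 + y) − 10 = y, so the expression simplifies to 1/(√(10 + y) + √10).
Letting y → 0 gives 1/(2√10) = √(10)/20.

√(10)/20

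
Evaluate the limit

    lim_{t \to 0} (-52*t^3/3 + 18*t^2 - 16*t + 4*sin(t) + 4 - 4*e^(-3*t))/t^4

-27/2

Substitution gives 0/0; apply L'Hôpital's rule 4 times.
After differentiating numerator and denominator 4 times the quotient is (4*sin(t) - 324*e^(-3*t))/(24); at t = 0 this is -27/2.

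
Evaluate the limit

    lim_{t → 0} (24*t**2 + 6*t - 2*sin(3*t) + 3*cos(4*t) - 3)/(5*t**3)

Substitution gives 0/0; apply L'Hôpital's rule 3 times.
After differentiating numerator and denominator 3 times the quotient is (192*sin(4*t) + 54*cos(3*t))/(30); at t = 0 this is 9/5.

9/5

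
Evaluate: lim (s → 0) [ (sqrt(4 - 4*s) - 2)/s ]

-1

Substitution gives 0/0. Multiply numerator and denominator by the conjugate √(4 - 4s) + √4.
The numerator becomes (4 - 4s) − 4 = -4s, so the expression simplifies to -4/(√(4 - 4s) + √4).
Letting s → 0 gives -4/(2√4) = -1.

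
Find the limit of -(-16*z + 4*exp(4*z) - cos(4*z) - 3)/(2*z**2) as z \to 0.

Substitution gives 0/0; apply L'Hôpital's rule 2 times.
After differentiating numerator and denominator 2 times the quotient is (64*e^(4*z) + 16*cos(4*z))/(-4); at z = 0 this is -20.

-20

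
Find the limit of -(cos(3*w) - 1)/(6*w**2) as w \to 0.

3/4

Direct substitution gives 0/0.
Apply L'Hôpital: lim (-3*sin(3*w))/(-12*w), still 0/0.
After 2 applications of L'Hôpital's rule the quotient is (-9*cos(3*w))/(-12); substituting w = 0 gives 3/4.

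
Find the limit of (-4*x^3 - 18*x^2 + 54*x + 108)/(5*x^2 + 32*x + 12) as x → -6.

Since x = -6 makes numerator and denominator zero, (x + 6) divides both.
Cancelling it gives (-4*x^2 + 6*x + 18)/(5*x + 2); now plug in x = -6 to get 81/14.

81/14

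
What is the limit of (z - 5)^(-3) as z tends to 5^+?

∞

As z → 5⁺, (z - 5) → 0⁺, so (z - 5)^3 → 0⁺ and 1/(z - 5)^3 → ∞.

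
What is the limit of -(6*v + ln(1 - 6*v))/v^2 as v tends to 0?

18

Direct substitution gives 0/0.
Apply L'Hôpital: lim (6 - 6/(1 - 6*v))/(-2*v), still 0/0.
After 2 applications of L'Hôpital's rule the quotient is (-36/(1 - 6*v)^2)/(-2); substituting v = 0 gives 18.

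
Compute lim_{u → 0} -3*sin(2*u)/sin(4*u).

Substitution gives 0/0.
Divide numerator and denominator by u: sin(2u)/u → 2 and sin(4u)/u → 4, so the limit is -3·2/4 = -3/2.

-3/2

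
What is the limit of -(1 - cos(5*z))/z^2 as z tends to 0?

Substitution gives 0/0.
Use (1 − cos u)/u² → 1/2 with u = 5z: the limit is 5²/(2·(-1)) = -25/2.

-25/2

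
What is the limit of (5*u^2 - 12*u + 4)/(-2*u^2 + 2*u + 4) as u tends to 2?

Direct substitution gives 0/0, so factor. Both numerator and denominator have (u - 2) as a factor.
After cancelling, the expression reduces to (5*u - 2)/(-2*u - 2).
Substituting u = 2 gives -4/3.

-4/3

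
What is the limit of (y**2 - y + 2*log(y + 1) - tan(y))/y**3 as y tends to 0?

Substitution gives 0/0 (the numerator vanishes to order 3).
Expand each term to order y^3: the coefficient of y^3 in −tan(y) is -1/3 and in 2·ln(1 + y) is 2/3.
Lower-order terms cancel with the polynomial part, so the numerator is (1/3)·y^3 + o(y^3), and the limit is (1/3)/(1) = 1/3.

1/3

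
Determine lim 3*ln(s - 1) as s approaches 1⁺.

As s → 1⁺, s - 1 → 0⁺ and ln(s - 1) → −∞.
Multiplying by 3 gives -∞.

-∞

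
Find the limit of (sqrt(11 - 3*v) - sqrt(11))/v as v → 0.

-3*√(11)/22

A 0/0 form; rationalise with √(11 - 3v) + √11. This collapses the numerator to -3v, leaving -3/(√(11 - 3v) + √11) → -3/(2√11) = -3*√(11)/22.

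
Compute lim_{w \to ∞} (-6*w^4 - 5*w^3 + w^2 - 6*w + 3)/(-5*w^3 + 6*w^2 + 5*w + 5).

The numerator has higher degree (4 > 3); the quotient behaves like (-6/(-5))·w^1 for large |w|.
As w → +∞ this diverges to ∞.

∞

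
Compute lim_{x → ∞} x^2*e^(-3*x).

Write as x^2/e^{3x}, an ∞/∞ form.
Exponential growth dominates any polynomial, so repeated L'Hôpital (or the standard result) gives 0.

0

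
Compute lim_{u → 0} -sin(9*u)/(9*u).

-1

Substitution gives 0/0.
Write it as (9/(-9))·sin(9u)/(9u); since sin(θ)/θ → 1, the limit is -1.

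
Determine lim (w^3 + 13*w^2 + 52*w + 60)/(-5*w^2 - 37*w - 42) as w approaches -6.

Direct substitution gives 0/0, so factor. Both numerator and denominator have (w + 6) as a factor.
After cancelling, the expression reduces to (w^2 + 7*w + 10)/(-5*w - 7).
Substituting w = -6 gives 4/23.

4/23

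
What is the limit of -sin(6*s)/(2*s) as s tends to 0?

-3

Substitution gives 0/0.
Write it as (6/(-2))·sin(6s)/(6s); since sin(u)/u → 1, the limit is -3.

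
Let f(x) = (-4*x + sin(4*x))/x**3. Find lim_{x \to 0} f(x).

Direct substitution gives 0/0.
Apply L'Hôpital: lim (4*cos(4*x) - 4)/(3*x^2), still 0/0.
Apply L'Hôpital: lim (-16*sin(4*x))/(6*x), still 0/0.
After 3 applications of L'Hôpital's rule the quotient is (-64*cos(4*x))/(6); substituting x = 0 gives -32/3.

-32/3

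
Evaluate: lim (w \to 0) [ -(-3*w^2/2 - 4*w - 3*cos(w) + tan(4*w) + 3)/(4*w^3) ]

Substitution gives 0/0 (the numerator vanishes to order 3).
Expand each term to order w^3: the coefficient of w^3 in tan(4w) is 64/3 and in -3·cos(w) is 0.
Lower-order terms cancel with the polynomial part, so the numerator is (64/3)·w^3 + o(w^3), and the limit is (64/3)/(-4) = -16/3.

-16/3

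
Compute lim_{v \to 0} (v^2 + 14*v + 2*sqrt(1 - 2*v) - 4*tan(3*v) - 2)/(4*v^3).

Substitution gives 0/0 (the numerator vanishes to order 3).
Expand each term to order v^3: the coefficient of v^3 in -4·tan(3v) is -36 and in 2·√(1 - 2v) is -1.
Lower-order terms cancel with the polynomial part, so the numerator is (-37)·v^3 + o(v^3), and the limit is (-37)/(4) = -37/4.

-37/4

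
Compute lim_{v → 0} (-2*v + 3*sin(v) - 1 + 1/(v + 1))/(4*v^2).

1/4

Substitution gives 0/0 (the numerator vanishes to order 2).
Expand each term to order v^2: the coefficient of v^2 in 1/(1 + v) is 1 and in 3·sin(v) is 0.
Lower-order terms cancel with the polynomial part, so the numerator is (1)·v^2 + o(v^2), and the limit is (1)/(4) = 1/4.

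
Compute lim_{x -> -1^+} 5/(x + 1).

As x → -1⁺, (x + 1) → 0⁺, so (x + 1)^1 → 0⁺ and 5/(x + 1)^1 → ∞.

∞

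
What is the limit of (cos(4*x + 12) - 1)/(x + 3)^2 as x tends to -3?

-8

Direct substitution gives 0/0.
Apply L'Hôpital: lim (-4*sin(4*x + 12))/(2*x + 6), still 0/0.
After 2 applications of L'Hôpital's rule the quotient is (-16*cos(4*x + 12))/(2); substituting x = -3 gives -8.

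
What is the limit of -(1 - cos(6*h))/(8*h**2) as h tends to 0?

-9/4

Substitution gives 0/0.
Use (1 − cos u)/u² → 1/2 with u = 6h: the limit is 6²/(2·(-8)) = -9/4.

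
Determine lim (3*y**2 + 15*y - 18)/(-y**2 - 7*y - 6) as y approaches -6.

Since y = -6 makes numerator and denominator zero, (y + 6) divides both.
Cancelling it gives (3*y - 3)/(-y - 1); now plug in y = -6 to get -21/5.

-21/5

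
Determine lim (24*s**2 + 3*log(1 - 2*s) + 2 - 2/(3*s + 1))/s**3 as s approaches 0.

Substitution gives 0/0; apply L'Hôpital's rule 3 times.
After differentiating numerator and denominator 3 times the quotient is (324/(3*s + 1)^4 + 48/(2*s - 1)^3)/(6); at s = 0 this is 46.

46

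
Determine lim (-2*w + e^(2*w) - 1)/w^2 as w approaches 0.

2

Direct substitution gives 0/0.
Apply L'Hôpital: lim (2*e^(2*w) - 2)/(2*w), still 0/0.
After 2 applications of L'Hôpital's rule the quotient is (4*e^(2*w))/(2); substituting w = 0 gives 2.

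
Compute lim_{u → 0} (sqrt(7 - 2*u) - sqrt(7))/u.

-√(7)/7

A 0/0 form; rationalise with √(7 - 2u) + √7. This collapses the numerator to -2u, leaving -2/(√(7 - 2u) + √7) → -2/(2√7) = -√(7)/7.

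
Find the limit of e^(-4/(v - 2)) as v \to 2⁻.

∞

As v → 2⁻, -4/(v - 2) → +∞, so e^(-4/(v - 2)) → ∞.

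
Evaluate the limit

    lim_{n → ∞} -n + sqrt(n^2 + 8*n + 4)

An ∞ − ∞ form. Rationalising with the conjugate, the difference becomes (8n + 4) / (√(n^2 + 8*n + 4) + n).
For large n the denominator behaves like 2·n, so the quotient tends to 8/2 = 4.

4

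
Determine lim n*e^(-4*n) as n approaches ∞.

0

Write as n^1/e^{4n}, an ∞/∞ form.
Exponential growth dominates any polynomial, so repeated L'Hôpital (or the standard result) gives 0.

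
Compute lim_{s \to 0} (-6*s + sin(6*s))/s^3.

Direct substitution gives 0/0.
Apply L'Hôpital: lim (6*cos(6*s) - 6)/(3*s^2), still 0/0.
Apply L'Hôpital: lim (-36*sin(6*s))/(6*s), still 0/0.
After 3 applications of L'Hôpital's rule the quotient is (-216*cos(6*s))/(6); substituting s = 0 gives -36.

-36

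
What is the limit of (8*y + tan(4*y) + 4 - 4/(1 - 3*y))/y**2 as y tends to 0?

-36

Substitution gives 0/0 (the numerator vanishes to order 2).
Expand each term to order y^2: the coefficient of y^2 in -4·1/(1 - 3y) is -36 and in tan(4y) is 0.
Lower-order terms cancel with the polynomial part, so the numerator is (-36)·y^2 + o(y^2), and the limit is (-36)/(1) = -36.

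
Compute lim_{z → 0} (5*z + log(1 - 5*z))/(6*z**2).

Direct substitution gives 0/0.
Apply L'Hôpital: lim (5 - 5/(1 - 5*z))/(12*z), still 0/0.
After 2 applications of L'Hôpital's rule the quotient is (-25/(1 - 5*z)^2)/(12); substituting z = 0 gives -25/12.

-25/12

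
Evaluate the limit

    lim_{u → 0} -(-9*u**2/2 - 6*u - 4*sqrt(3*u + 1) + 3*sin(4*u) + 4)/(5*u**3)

Substitution gives 0/0 (the numerator vanishes to order 3).
Expand each term to order u^3: the coefficient of u^3 in -4·√(1 + 3u) is -27/4 and in 3·sin(4u) is -32.
Lower-order terms cancel with the polynomial part, so the numerator is (-155/4)·u^3 + o(u^3), and the limit is (-155/4)/(-5) = 31/4.

31/4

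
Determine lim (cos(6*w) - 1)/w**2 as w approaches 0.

-18

Direct substitution gives 0/0.
Apply L'Hôpital: lim (-6*sin(6*w))/(2*w), still 0/0.
After 2 applications of L'Hôpital's rule the quotient is (-36*cos(6*w))/(2); substituting w = 0 gives -18.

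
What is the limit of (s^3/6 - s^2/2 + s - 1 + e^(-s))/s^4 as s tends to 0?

1/24

Direct substitution gives 0/0.
Apply L'Hôpital: lim (s^2/2 - s + 1 - e^(-s))/(4*s^3), still 0/0.
Apply L'Hôpital: lim (s - 1 + e^(-s))/(12*s^2), still 0/0.
Apply L'Hôpital: lim (1 - e^(-s))/(24*s), still 0/0.
After 4 applications of L'Hôpital's rule the quotient is (e^(-s))/(24); substituting s = 0 gives 1/24.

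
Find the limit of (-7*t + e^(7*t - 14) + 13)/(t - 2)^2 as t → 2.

Direct substitution gives 0/0.
Apply L'Hôpital: lim (7*e^(7*t - 14) - 7)/(2*t - 4), still 0/0.
After 2 applications of L'Hôpital's rule the quotient is (49*e^(7*t - 14))/(2); substituting t = 2 gives 49/2.

49/2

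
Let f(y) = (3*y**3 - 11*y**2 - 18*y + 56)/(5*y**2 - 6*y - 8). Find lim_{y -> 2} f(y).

Since y = 2 makes numerator and denominator zero, (y - 2) divides both.
Cancelling it gives (3*y^2 - 5*y - 28)/(5*y + 4); now plug in y = 2 to get -13/7.

-13/7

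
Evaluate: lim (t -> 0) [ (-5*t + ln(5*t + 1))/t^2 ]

-25/2

Direct substitution gives 0/0.
Apply L'Hôpital: lim (-5 + 5/(5*t + 1))/(2*t), still 0/0.
After 2 applications of L'Hôpital's rule the quotient is (-25/(5*t + 1)^2)/(2); substituting t = 0 gives -25/2.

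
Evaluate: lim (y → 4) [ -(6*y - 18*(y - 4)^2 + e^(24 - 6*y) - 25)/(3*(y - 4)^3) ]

Direct substitution gives 0/0.
Apply L'Hôpital: lim (-36*y - 6*e^(24 - 6*y) + 150)/(-9*(y - 4)^2), still 0/0.
Apply L'Hôpital: lim (36*e^(24 - 6*y) - 36)/(72 - 18*y), still 0/0.
After 3 applications of L'Hôpital's rule the quotient is (-216*e^(24 - 6*y))/(-18); substituting y = 4 gives 12.

12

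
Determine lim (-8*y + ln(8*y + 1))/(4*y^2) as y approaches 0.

Direct substitution gives 0/0.
Apply L'Hôpital: lim (-8 + 8/(8*y + 1))/(8*y), still 0/0.
After 2 applications of L'Hôpital's rule the quotient is (-64/(8*y + 1)^2)/(8); substituting y = 0 gives -8.

-8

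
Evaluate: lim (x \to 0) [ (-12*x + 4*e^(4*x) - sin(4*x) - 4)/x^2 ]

Substitution gives 0/0 (the numerator vanishes to order 2).
Expand each term to order x^2: the coefficient of x^2 in −sin(4x) is 0 and in 4·e^(4x) is 32.
Lower-order terms cancel with the polynomial part, so the numerator is (32)·x^2 + o(x^2), and the limit is (32)/(1) = 32.

32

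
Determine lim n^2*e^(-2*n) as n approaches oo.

Write as n^2/e^{2n}, an ∞/∞ form.
Exponential growth dominates any polynomial, so repeated L'Hôpital (or the standard result) gives 0.

0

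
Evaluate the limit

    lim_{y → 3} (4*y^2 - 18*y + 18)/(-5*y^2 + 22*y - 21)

Since y = 3 makes numerator and denominator zero, (y - 3) divides both.
Cancelling it gives (4*y - 6)/(7 - 5*y); now plug in y = 3 to get -3/4.

-3/4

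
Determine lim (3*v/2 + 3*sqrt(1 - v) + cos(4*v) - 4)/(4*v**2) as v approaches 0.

-67/32

Substitution gives 0/0 (the numerator vanishes to order 2).
Expand each term to order v^2: the coefficient of v^2 in cos(4v) is -8 and in 3·√(1 - v) is -3/8.
Lower-order terms cancel with the polynomial part, so the numerator is (-67/8)·v^2 + o(v^2), and the limit is (-67/8)/(4) = -67/32.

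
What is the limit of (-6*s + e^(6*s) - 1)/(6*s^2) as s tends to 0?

Direct substitution gives 0/0.
Apply L'Hôpital: lim (6*e^(6*s) - 6)/(12*s), still 0/0.
After 2 applications of L'Hôpital's rule the quotient is (36*e^(6*s))/(12); substituting s = 0 gives 3.

3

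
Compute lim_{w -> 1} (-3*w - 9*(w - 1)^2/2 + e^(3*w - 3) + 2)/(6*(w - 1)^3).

Direct substitution gives 0/0.
Apply L'Hôpital: lim (-9*w + 3*e^(3*w - 3) + 6)/(18*(w - 1)^2), still 0/0.
Apply L'Hôpital: lim (9*e^(3*w - 3) - 9)/(36*w - 36), still 0/0.
After 3 applications of L'Hôpital's rule the quotient is (27*e^(3*w - 3))/(36); substituting w = 1 gives 3/4.

3/4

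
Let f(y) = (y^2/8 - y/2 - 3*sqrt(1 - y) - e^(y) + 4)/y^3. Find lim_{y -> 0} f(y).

1/48

Substitution gives 0/0; apply L'Hôpital's rule 3 times.
After differentiating numerator and denominator 3 times the quotient is (-e^(y) + 9/(8*(1 - y)^(5/2)))/(6); at y = 0 this is 1/48.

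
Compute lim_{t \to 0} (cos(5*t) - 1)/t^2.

-25/2

Direct substitution gives 0/0.
Apply L'Hôpital: lim (-5*sin(5*t))/(2*t), still 0/0.
After 2 applications of L'Hôpital's rule the quotient is (-25*cos(5*t))/(2); substituting t = 0 gives -25/2.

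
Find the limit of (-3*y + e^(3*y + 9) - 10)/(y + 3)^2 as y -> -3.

9/2

Direct substitution gives 0/0.
Apply L'Hôpital: lim (3*e^(3*y + 9) - 3)/(2*y + 6), still 0/0.
After 2 applications of L'Hôpital's rule the quotient is (9*e^(3*y + 9))/(2); substituting y = -3 gives 9/2.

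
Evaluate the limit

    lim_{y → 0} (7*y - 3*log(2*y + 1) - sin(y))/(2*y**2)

3

Substitution gives 0/0; apply L'Hôpital's rule 2 times.
After differentiating numerator and denominator 2 times the quotient is (sin(y) + 12/(2*y + 1)^2)/(4); at y = 0 this is 3.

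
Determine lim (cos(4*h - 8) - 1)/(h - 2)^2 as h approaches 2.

-8

Direct substitution gives 0/0.
Apply L'Hôpital: lim (-4*sin(4*h - 8))/(2*h - 4), still 0/0.
After 2 applications of L'Hôpital's rule the quotient is (-16*cos(4*h - 8))/(2); substituting h = 2 gives -8.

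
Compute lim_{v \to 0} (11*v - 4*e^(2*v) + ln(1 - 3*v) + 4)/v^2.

Substitution gives 0/0; apply L'Hôpital's rule 2 times.
After differentiating numerator and denominator 2 times the quotient is (-16*e^(2*v) - 9/(3*v - 1)^2)/(2); at v = 0 this is -25/2.

-25/2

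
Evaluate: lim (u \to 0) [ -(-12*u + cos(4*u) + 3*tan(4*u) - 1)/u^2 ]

Substitution gives 0/0; apply L'Hôpital's rule 2 times.
After differentiating numerator and denominator 2 times the quotient is (-16*cos(4*u) + 96*tan(4*u)/cos(4*u)^2)/(-2); at u = 0 this is 8.

8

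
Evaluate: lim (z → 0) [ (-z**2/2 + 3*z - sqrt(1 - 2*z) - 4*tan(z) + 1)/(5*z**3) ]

-1/6

Substitution gives 0/0 (the numerator vanishes to order 3).
Expand each term to order z^3: the coefficient of z^3 in -4·tan(z) is -4/3 and in −√(1 - 2z) is 1/2.
Lower-order terms cancel with the polynomial part, so the numerator is (-5/6)·z^3 + o(z^3), and the limit is (-5/6)/(5) = -1/6.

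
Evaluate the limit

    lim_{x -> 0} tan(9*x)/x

Substitution gives 0/0.
Since tan(u)/u → 1 as u → 0, tan(9x)/(9x) → 1 and the limit is 9.

9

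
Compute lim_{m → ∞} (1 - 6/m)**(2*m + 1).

e^(-12)

The base → 1 and the exponent → ∞: a 1^∞ form.
Take logarithms: (2m + 1)·ln(1 - 6/m). Since ln(1+u) ~ u for small u, this behaves like (2m)·(-6/m) → -12.
So the limit is e^(-12).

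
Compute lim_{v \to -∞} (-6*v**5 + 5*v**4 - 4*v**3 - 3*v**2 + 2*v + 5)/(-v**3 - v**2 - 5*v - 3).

∞

The numerator has higher degree (5 > 3); the quotient behaves like (-6/(-1))·v^2 for large |v|.
As v → −∞ this diverges to ∞.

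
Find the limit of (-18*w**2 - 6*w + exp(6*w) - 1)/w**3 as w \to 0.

36

Direct substitution gives 0/0.
Apply L'Hôpital: lim (-36*w + 6*e^(6*w) - 6)/(3*w^2), still 0/0.
Apply L'Hôpital: lim (36*e^(6*w) - 36)/(6*w), still 0/0.
After 3 applications of L'Hôpital's rule the quotient is (216*e^(6*w))/(6); substituting w = 0 gives 36.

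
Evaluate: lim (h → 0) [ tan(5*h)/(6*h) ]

5/6

Substitution gives 0/0.
Since tan(u)/u → 1 as u → 0, tan(5h)/(5h) → 1 and the limit is 5/6.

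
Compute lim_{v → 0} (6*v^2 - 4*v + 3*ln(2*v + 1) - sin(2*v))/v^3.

Substitution gives 0/0; apply L'Hôpital's rule 3 times.
After differentiating numerator and denominator 3 times the quotient is (8*cos(2*v) + 48/(2*v + 1)^3)/(6); at v = 0 this is 28/3.

28/3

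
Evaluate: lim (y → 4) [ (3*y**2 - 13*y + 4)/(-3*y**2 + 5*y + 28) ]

Since y = 4 makes numerator and denominator zero, (y - 4) divides both.
Cancelling it gives (3*y - 1)/(-3*y - 7); now plug in y = 4 to get -11/19.

-11/19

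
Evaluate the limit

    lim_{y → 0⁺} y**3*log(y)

This is a 0·(−∞) form. Rewrite as 1·ln(y) / y^(−3) and apply L'Hôpital:
the derivative quotient is 1·(1/y) / (−3·y^(−4)) = (-1/3)·y^3 → 0.

0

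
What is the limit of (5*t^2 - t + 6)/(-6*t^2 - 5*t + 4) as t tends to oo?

Numerator and denominator both have degree 2.
Dividing every term by t^2, all lower-order terms vanish and the limit is the ratio of leading coefficients, 5/(-6) = -5/6.

-5/6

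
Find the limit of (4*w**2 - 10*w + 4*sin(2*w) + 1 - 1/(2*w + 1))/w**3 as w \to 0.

8/3

Substitution gives 0/0 (the numerator vanishes to order 3).
Expand each term to order w^3: the coefficient of w^3 in 4·sin(2w) is -16/3 and in −1/(1 + 2w) is 8.
Lower-order terms cancel with the polynomial part, so the numerator is (8/3)·w^3 + o(w^3), and the limit is (8/3)/(1) = 8/3.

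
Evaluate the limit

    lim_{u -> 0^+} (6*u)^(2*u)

Base → 0⁺ and exponent → 0⁺: a 0^0 form.
Take logs: 2u·ln(6u). This is 0·(−∞); rewriting as ln(6u)/(1/(2u)) and applying L'Hôpital gives 0.
Hence the limit is e^0 = 1.

1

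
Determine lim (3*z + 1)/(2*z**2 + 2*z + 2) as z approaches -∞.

The denominator has degree 2 and the numerator degree 1. Dividing numerator and denominator by z^2 sends every term to 0 except the leading denominator term, so the limit is 0.

0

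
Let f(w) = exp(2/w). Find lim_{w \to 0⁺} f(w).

As w → 0⁺, 2/(w) → +∞, so e^(2/(w)) → ∞.

∞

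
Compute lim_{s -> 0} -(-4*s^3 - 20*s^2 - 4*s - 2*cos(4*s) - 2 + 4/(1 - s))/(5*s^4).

Substitution gives 0/0 (the numerator vanishes to order 4).
Expand each term to order s^4: the coefficient of s^4 in 4·1/(1 - s) is 4 and in -2·cos(4s) is -64/3.
Lower-order terms cancel with the polynomial part, so the numerator is (-52/3)·s^4 + o(s^4), and the limit is (-52/3)/(-5) = 52/15.

52/15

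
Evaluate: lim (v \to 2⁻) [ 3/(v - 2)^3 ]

As v → 2⁻, (v - 2) → 0⁻, so (v - 2)^3 → 0⁻ and 3/(v - 2)^3 → -∞.

-∞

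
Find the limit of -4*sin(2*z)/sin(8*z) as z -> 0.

-1

Substitution gives 0/0.
Divide numerator and denominator by z: sin(2z)/z → 2 and sin(8z)/z → 8, so the limit is -4·2/8 = -1.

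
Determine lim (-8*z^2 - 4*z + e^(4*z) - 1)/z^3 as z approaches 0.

Direct substitution gives 0/0.
Apply L'Hôpital: lim (-16*z + 4*e^(4*z) - 4)/(3*z^2), still 0/0.
Apply L'Hôpital: lim (16*e^(4*z) - 16)/(6*z), still 0/0.
After 3 applications of L'Hôpital's rule the quotient is (64*e^(4*z))/(6); substituting z = 0 gives 32/3.

32/3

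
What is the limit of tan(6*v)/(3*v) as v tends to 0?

2

Substitution gives 0/0.
Since tan(u)/u → 1 as u → 0, tan(6v)/(6v) → 1 and the limit is 6/3 = 2.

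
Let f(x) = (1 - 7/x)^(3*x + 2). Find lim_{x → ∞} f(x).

e^(-21)

The base → 1 and the exponent → ∞: a 1^∞ form.
Take logarithms: (3x + 2)·ln(1 - 7/x). Since ln(1+u) ~ u for small u, this behaves like (3x)·(-7/x) → -21.
So the limit is e^(-21).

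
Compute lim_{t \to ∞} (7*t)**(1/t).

Base → ∞ and exponent → 0: an ∞^0 form.
Take logs: (1/t)·ln(7·t^1) = (ln 7 + 1·ln t)/t → 0.
So the limit is e^0 = 1.

1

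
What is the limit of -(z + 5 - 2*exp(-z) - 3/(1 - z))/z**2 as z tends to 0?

4

Substitution gives 0/0 (the numerator vanishes to order 2).
Expand each term to order z^2: the coefficient of z^2 in -3·1/(1 - z) is -3 and in -2·e^(-z) is -1.
Lower-order terms cancel with the polynomial part, so the numerator is (-4)·z^2 + o(z^2), and the limit is (-4)/(-1) = 4.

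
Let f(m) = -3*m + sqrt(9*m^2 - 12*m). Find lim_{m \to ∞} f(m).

-2

This has the form ∞ − ∞. Multiply and divide by the conjugate √(9*m^2 - 12*m) + 3m.
That gives (-12m) / (√(9*m^2 - 12*m) + 3m).
Divide numerator and denominator by m: the limit is -12/(2·3) = -2.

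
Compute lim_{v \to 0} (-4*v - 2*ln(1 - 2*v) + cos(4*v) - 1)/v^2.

-4

Substitution gives 0/0 (the numerator vanishes to order 2).
Expand each term to order v^2: the coefficient of v^2 in -2·ln(1 - 2v) is 4 and in cos(4v) is -8.
Lower-order terms cancel with the polynomial part, so the numerator is (-4)·v^2 + o(v^2), and the limit is (-4)/(1) = -4.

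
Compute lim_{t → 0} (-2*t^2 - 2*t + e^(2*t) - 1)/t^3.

4/3

Direct substitution gives 0/0.
Apply L'Hôpital: lim (-4*t + 2*e^(2*t) - 2)/(3*t^2), still 0/0.
Apply L'Hôpital: lim (4*e^(2*t) - 4)/(6*t), still 0/0.
After 3 applications of L'Hôpital's rule the quotient is (8*e^(2*t))/(6); substituting t = 0 gives 4/3.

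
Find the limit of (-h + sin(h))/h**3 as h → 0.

Direct substitution gives 0/0.
Apply L'Hôpital: lim (cos(h) - 1)/(3*h^2), still 0/0.
Apply L'Hôpital: lim (-sin(h))/(6*h), still 0/0.
After 3 applications of L'Hôpital's rule the quotient is (-cos(h))/(6); substituting h = 0 gives -1/6.

-1/6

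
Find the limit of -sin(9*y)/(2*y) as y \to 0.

Substitution gives 0/0.
Write it as (9/(-2))·sin(9y)/(9y); since sin(u)/u → 1, the limit is -9/2.

-9/2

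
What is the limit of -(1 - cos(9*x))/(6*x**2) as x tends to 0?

-27/4

Substitution gives 0/0.
Use (1 − cos u)/u² → 1/2 with u = 9x: the limit is 9²/(2·(-6)) = -27/4.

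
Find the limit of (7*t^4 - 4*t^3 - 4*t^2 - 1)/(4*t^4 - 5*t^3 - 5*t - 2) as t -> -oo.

7/4

Numerator and denominator both have degree 4.
Dividing every term by t^4, all lower-order terms vanish and the limit is the ratio of leading coefficients, 7/(4) = 7/4.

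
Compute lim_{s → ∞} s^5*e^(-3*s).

Write as s^5/e^{3s}, an ∞/∞ form.
Exponential growth dominates any polynomial, so repeated L'Hôpital (or the standard result) gives 0.

0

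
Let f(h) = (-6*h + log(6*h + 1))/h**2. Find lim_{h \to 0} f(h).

Direct substitution gives 0/0.
Apply L'Hôpital: lim (-6 + 6/(6*h + 1))/(2*h), still 0/0.
After 2 applications of L'Hôpital's rule the quotient is (-36/(6*h + 1)^2)/(2); substituting h = 0 gives -18.

-18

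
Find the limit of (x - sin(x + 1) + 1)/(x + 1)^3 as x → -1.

Direct substitution gives 0/0.
Apply L'Hôpital: lim (1 - cos(x + 1))/(3*(x + 1)^2), still 0/0.
Apply L'Hôpital: lim (sin(x + 1))/(6*x + 6), still 0/0.
After 3 applications of L'Hôpital's rule the quotient is (cos(x + 1))/(6); substituting x = -1 gives 1/6.

1/6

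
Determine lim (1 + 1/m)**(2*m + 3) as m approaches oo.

Write it as [(1 + 1/m)^m]^(2) · (1 + 1/m)^(3). The bracketed term tends to e^(1) and the second factor to 1, so the limit is e^(2).

e^(2)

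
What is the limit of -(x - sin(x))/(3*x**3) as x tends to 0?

-1/18

Direct substitution gives 0/0.
Apply L'Hôpital: lim (1 - cos(x))/(-9*x^2), still 0/0.
Apply L'Hôpital: lim (sin(x))/(-18*x), still 0/0.
After 3 applications of L'Hôpital's rule the quotient is (cos(x))/(-18); substituting x = 0 gives -1/18.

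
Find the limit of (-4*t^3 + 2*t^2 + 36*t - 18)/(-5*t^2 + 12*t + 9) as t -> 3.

Direct substitution gives 0/0, so factor. Both numerator and denominator have (t - 3) as a factor.
After cancelling, the expression reduces to (-4*t^2 - 10*t + 6)/(-5*t - 3).
Substituting t = 3 gives 10/3.

10/3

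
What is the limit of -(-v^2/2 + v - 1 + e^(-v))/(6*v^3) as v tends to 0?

Direct substitution gives 0/0.
Apply L'Hôpital: lim (-v + 1 - e^(-v))/(-18*v^2), still 0/0.
Apply L'Hôpital: lim (-1 + e^(-v))/(-36*v), still 0/0.
After 3 applications of L'Hôpital's rule the quotient is (-e^(-v))/(-36); substituting v = 0 gives 1/36.

1/36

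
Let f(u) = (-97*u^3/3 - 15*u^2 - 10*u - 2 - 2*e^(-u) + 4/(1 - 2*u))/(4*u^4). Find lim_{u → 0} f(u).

767/48

Substitution gives 0/0; apply L'Hôpital's rule 4 times.
After differentiating numerator and denominator 4 times the quotient is (-2*e^(-u) - 1536/(2*u - 1)^5)/(96); at u = 0 this is 767/48.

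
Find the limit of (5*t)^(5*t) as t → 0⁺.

1

Base → 0⁺ and exponent → 0⁺: a 0^0 form.
Take logs: 5t·ln(5t). This is 0·(−∞); rewriting as ln(5t)/(1/(5t)) and applying L'Hôpital gives 0.
Hence the limit is e^0 = 1.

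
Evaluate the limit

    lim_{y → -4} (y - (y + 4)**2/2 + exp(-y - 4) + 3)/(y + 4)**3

Direct substitution gives 0/0.
Apply L'Hôpital: lim (-y - e^(-y - 4) - 3)/(3*(y + 4)^2), still 0/0.
Apply L'Hôpital: lim (e^(-y - 4) - 1)/(6*y + 24), still 0/0.
After 3 applications of L'Hôpital's rule the quotient is (-e^(-y - 4))/(6); substituting y = -4 gives -1/6.

-1/6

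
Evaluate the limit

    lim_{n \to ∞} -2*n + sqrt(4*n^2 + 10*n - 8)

This has the form ∞ − ∞. Multiply and divide by the conjugate √(4*n^2 + 10*n - 8) + 2n.
That gives (10n - 8) / (√(4*n^2 + 10*n - 8) + 2n).
Divide numerator and denominator by n: the limit is 10/(2·2) = 5/2.

5/2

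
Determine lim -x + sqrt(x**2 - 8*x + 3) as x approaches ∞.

An ∞ − ∞ form. Rationalising with the conjugate, the difference becomes (-8x + 3) / (√(x^2 - 8*x + 3) + x).
For large x the denominator behaves like 2·x, so the quotient tends to -8/2 = -4.

-4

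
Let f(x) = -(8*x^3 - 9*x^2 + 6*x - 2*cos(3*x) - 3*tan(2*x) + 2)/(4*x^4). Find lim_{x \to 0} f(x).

Substitution gives 0/0 (the numerator vanishes to order 4).
Expand each term to order x^4: the coefficient of x^4 in -3·tan(2x) is 0 and in -2·cos(3x) is -27/4.
Lower-order terms cancel with the polynomial part, so the numerator is (-27/4)·x^4 + o(x^4), and the limit is (-27/4)/(-4) = 27/16.

27/16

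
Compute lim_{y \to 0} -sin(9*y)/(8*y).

-9/8

Substitution gives 0/0.
Write it as (9/(-8))·sin(9y)/(9y); since sin(u)/u → 1, the limit is -9/8.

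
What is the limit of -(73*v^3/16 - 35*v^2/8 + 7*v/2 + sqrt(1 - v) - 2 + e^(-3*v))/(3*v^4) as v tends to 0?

-427/384

Substitution gives 0/0; apply L'Hôpital's rule 4 times.
After differentiating numerator and denominator 4 times the quotient is (81*e^(-3*v) - 15/(16*(1 - v)^(7/2)))/(-72); at v = 0 this is -427/384.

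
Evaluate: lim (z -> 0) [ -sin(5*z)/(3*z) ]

-5/3

Substitution gives 0/0.
Write it as (5/(-3))·sin(5z)/(5z); since sin(u)/u → 1, the limit is -5/3.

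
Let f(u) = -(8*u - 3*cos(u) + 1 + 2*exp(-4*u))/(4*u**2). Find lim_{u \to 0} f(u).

-35/8

Substitution gives 0/0; apply L'Hôpital's rule 2 times.
After differentiating numerator and denominator 2 times the quotient is (3*cos(u) + 32*e^(-4*u))/(-8); at u = 0 this is -35/8.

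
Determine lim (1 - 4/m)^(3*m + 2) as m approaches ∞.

e^(-12)

Write it as [(1 - 4/m)^m]^(3) · (1 - 4/m)^(2). The bracketed term tends to e^(-4) and the second factor to 1, so the limit is e^(-12).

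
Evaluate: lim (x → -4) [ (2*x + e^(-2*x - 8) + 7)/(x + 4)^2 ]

2

Direct substitution gives 0/0.
Apply L'Hôpital: lim (2 - 2*e^(-2*x - 8))/(2*x + 8), still 0/0.
After 2 applications of L'Hôpital's rule the quotient is (4*e^(-2*x - 8))/(2); substituting x = -4 gives 2.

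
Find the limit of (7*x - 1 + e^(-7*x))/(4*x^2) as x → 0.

49/8

Direct substitution gives 0/0.
Apply L'Hôpital: lim (7 - 7*e^(-7*x))/(8*x), still 0/0.
After 2 applications of L'Hôpital's rule the quotient is (49*e^(-7*x))/(8); substituting x = 0 gives 49/8.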